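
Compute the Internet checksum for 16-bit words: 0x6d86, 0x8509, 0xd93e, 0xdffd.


Sum all words (with carry folding):
+ 0x6d86 = 0x6d86
+ 0x8509 = 0xf28f
+ 0xd93e = 0xcbce
+ 0xdffd = 0xabcc
One's complement: ~0xabcc
Checksum = 0x5433


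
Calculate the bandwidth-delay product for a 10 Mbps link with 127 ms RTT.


BDP = bandwidth * RTT
= 10 Mbps * 127 ms
= 10 * 1e6 * 127 / 1000 bits
= 1270000 bits
= 158750 bytes
= 155.0293 KB
BDP = 1270000 bits (158750 bytes)


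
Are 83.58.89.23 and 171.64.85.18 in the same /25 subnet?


Mask: 255.255.255.128
83.58.89.23 AND mask = 83.58.89.0
171.64.85.18 AND mask = 171.64.85.0
No, different subnets (83.58.89.0 vs 171.64.85.0)


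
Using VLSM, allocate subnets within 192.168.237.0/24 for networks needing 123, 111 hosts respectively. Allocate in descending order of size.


123 hosts -> /25 (126 usable): 192.168.237.0/25
111 hosts -> /25 (126 usable): 192.168.237.128/25
Allocation: 192.168.237.0/25 (123 hosts, 126 usable); 192.168.237.128/25 (111 hosts, 126 usable)


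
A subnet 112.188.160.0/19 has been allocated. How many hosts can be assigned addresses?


Host bits = 32 - 19 = 13
Total addresses = 2^13 = 8192
Usable = total - 2 (network and broadcast)
Usable hosts: 8190


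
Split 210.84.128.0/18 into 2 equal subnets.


New prefix = 18 + 1 = 19
Each subnet has 8192 addresses
  210.84.128.0/19
  210.84.160.0/19
Subnets: 210.84.128.0/19, 210.84.160.0/19


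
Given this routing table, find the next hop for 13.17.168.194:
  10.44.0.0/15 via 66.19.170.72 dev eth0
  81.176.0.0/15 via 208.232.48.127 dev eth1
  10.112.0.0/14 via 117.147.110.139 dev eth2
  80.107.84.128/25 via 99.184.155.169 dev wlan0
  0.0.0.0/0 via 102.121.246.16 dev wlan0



Longest prefix match for 13.17.168.194:
  /15 10.44.0.0: no
  /15 81.176.0.0: no
  /14 10.112.0.0: no
  /25 80.107.84.128: no
  /0 0.0.0.0: MATCH
Selected: next-hop 102.121.246.16 via wlan0 (matched /0)


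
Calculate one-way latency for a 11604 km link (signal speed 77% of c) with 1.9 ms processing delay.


Speed = 0.77 * 3e5 km/s = 231000 km/s
Propagation delay = 11604 / 231000 = 0.0502 s = 50.2338 ms
Processing delay = 1.9 ms
Total one-way latency = 52.1338 ms


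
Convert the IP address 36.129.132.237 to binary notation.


36 = 00100100
129 = 10000001
132 = 10000100
237 = 11101101
Binary: 00100100.10000001.10000100.11101101


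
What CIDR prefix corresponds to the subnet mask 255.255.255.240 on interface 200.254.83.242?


Binary: 11111111.11111111.11111111.11110000
Count leading 1s
Prefix: /28


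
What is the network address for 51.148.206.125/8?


IP:   00110011.10010100.11001110.01111101
Mask: 11111111.00000000.00000000.00000000
AND operation:
Net:  00110011.00000000.00000000.00000000
Network: 51.0.0.0/8


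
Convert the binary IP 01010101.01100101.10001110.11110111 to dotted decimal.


01010101 = 85
01100101 = 101
10001110 = 142
11110111 = 247
IP: 85.101.142.247


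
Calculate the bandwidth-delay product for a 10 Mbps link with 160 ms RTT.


BDP = bandwidth * RTT
= 10 Mbps * 160 ms
= 10 * 1e6 * 160 / 1000 bits
= 1600000 bits
= 200000 bytes
= 195.3125 KB
BDP = 1600000 bits (200000 bytes)


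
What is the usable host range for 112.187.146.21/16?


Network: 112.187.0.0
Broadcast: 112.187.255.255
First usable = network + 1
Last usable = broadcast - 1
Range: 112.187.0.1 to 112.187.255.254


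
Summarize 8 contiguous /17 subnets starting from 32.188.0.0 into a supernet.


Original prefix: /17
Number of subnets: 8 = 2^3
New prefix = 17 - 3 = 14
Supernet: 32.188.0.0/14


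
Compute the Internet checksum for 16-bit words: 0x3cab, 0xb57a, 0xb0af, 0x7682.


Sum all words (with carry folding):
+ 0x3cab = 0x3cab
+ 0xb57a = 0xf225
+ 0xb0af = 0xa2d5
+ 0x7682 = 0x1958
One's complement: ~0x1958
Checksum = 0xe6a7


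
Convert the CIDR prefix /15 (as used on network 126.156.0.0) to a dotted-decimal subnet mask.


/15 means 15 network bits, 17 host bits
Binary: 11111111111111100000000000000000
Mask: 255.254.0.0


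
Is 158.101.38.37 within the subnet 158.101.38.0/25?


Subnet network: 158.101.38.0
Test IP AND mask: 158.101.38.0
Yes, 158.101.38.37 is in 158.101.38.0/25


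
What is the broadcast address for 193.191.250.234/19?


Network: 193.191.224.0/19
Host bits = 13
Set all host bits to 1:
Broadcast: 193.191.255.255


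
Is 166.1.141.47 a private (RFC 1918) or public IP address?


RFC 1918 private ranges:
  10.0.0.0/8 (10.0.0.0 - 10.255.255.255)
  172.16.0.0/12 (172.16.0.0 - 172.31.255.255)
  192.168.0.0/16 (192.168.0.0 - 192.168.255.255)
Public (not in any RFC 1918 range)


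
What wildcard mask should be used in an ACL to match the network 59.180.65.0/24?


Subnet mask: 255.255.255.0
Wildcard = 255.255.255.255 - subnet mask
255 - 255 = 0
255 - 255 = 0
255 - 255 = 0
255 - 0 = 255
Wildcard: 0.0.0.255


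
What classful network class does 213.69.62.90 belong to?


First octet: 213
Binary: 11010101
110xxxxx -> Class C (192-223)
Class C, default mask 255.255.255.0 (/24)


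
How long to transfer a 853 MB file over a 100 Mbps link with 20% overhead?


Effective throughput = 100 * (1 - 20/100) = 80 Mbps
File size in Mb = 853 * 8 = 6824 Mb
Time = 6824 / 80
Time = 85.3 seconds


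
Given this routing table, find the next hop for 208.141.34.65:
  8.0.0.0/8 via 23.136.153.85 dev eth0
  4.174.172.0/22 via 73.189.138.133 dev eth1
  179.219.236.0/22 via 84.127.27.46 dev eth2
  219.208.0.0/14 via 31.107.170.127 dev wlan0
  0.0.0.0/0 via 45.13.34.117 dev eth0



Longest prefix match for 208.141.34.65:
  /8 8.0.0.0: no
  /22 4.174.172.0: no
  /22 179.219.236.0: no
  /14 219.208.0.0: no
  /0 0.0.0.0: MATCH
Selected: next-hop 45.13.34.117 via eth0 (matched /0)


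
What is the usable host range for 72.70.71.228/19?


Network: 72.70.64.0
Broadcast: 72.70.95.255
First usable = network + 1
Last usable = broadcast - 1
Range: 72.70.64.1 to 72.70.95.254


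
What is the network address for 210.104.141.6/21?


IP:   11010010.01101000.10001101.00000110
Mask: 11111111.11111111.11111000.00000000
AND operation:
Net:  11010010.01101000.10001000.00000000
Network: 210.104.136.0/21


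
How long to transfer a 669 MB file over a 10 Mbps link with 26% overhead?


Effective throughput = 10 * (1 - 26/100) = 7.4 Mbps
File size in Mb = 669 * 8 = 5352 Mb
Time = 5352 / 7.4
Time = 723.2432 seconds


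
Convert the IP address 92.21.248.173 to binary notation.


92 = 01011100
21 = 00010101
248 = 11111000
173 = 10101101
Binary: 01011100.00010101.11111000.10101101


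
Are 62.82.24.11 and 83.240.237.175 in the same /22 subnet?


Mask: 255.255.252.0
62.82.24.11 AND mask = 62.82.24.0
83.240.237.175 AND mask = 83.240.236.0
No, different subnets (62.82.24.0 vs 83.240.236.0)


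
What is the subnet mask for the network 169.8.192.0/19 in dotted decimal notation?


/19 means 19 network bits, 13 host bits
Binary: 11111111111111111110000000000000
Mask: 255.255.224.0


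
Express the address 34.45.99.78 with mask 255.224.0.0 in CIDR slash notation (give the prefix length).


Binary: 11111111.11100000.00000000.00000000
Count leading 1s
Prefix: /11


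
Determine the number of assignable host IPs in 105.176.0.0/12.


Host bits = 32 - 12 = 20
Total addresses = 2^20 = 1048576
Usable = total - 2 (network and broadcast)
Usable hosts: 1048574


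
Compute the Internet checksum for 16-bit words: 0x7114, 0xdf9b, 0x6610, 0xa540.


Sum all words (with carry folding):
+ 0x7114 = 0x7114
+ 0xdf9b = 0x50b0
+ 0x6610 = 0xb6c0
+ 0xa540 = 0x5c01
One's complement: ~0x5c01
Checksum = 0xa3fe


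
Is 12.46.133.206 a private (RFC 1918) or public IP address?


RFC 1918 private ranges:
  10.0.0.0/8 (10.0.0.0 - 10.255.255.255)
  172.16.0.0/12 (172.16.0.0 - 172.31.255.255)
  192.168.0.0/16 (192.168.0.0 - 192.168.255.255)
Public (not in any RFC 1918 range)


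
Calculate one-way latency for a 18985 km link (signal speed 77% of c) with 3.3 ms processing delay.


Speed = 0.77 * 3e5 km/s = 231000 km/s
Propagation delay = 18985 / 231000 = 0.0822 s = 82.1861 ms
Processing delay = 3.3 ms
Total one-way latency = 85.4861 ms


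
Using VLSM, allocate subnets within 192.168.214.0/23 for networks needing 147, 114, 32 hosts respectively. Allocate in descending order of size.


147 hosts -> /24 (254 usable): 192.168.214.0/24
114 hosts -> /25 (126 usable): 192.168.215.0/25
32 hosts -> /26 (62 usable): 192.168.215.128/26
Allocation: 192.168.214.0/24 (147 hosts, 254 usable); 192.168.215.0/25 (114 hosts, 126 usable); 192.168.215.128/26 (32 hosts, 62 usable)


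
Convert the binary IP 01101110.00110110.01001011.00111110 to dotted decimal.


01101110 = 110
00110110 = 54
01001011 = 75
00111110 = 62
IP: 110.54.75.62


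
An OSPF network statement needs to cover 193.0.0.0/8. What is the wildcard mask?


Subnet mask: 255.0.0.0
Wildcard = 255.255.255.255 - subnet mask
255 - 255 = 0
255 - 0 = 255
255 - 0 = 255
255 - 0 = 255
Wildcard: 0.255.255.255


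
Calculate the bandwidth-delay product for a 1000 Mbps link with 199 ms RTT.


BDP = bandwidth * RTT
= 1000 Mbps * 199 ms
= 1000 * 1e6 * 199 / 1000 bits
= 199000000 bits
= 24875000 bytes
= 24291.9922 KB
BDP = 199000000 bits (24875000 bytes)


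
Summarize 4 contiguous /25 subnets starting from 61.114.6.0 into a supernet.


Original prefix: /25
Number of subnets: 4 = 2^2
New prefix = 25 - 2 = 23
Supernet: 61.114.6.0/23


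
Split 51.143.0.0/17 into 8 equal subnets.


New prefix = 17 + 3 = 20
Each subnet has 4096 addresses
  51.143.0.0/20
  51.143.16.0/20
  51.143.32.0/20
  51.143.48.0/20
  51.143.64.0/20
  51.143.80.0/20
  51.143.96.0/20
  51.143.112.0/20
Subnets: 51.143.0.0/20, 51.143.16.0/20, 51.143.32.0/20, 51.143.48.0/20, 51.143.64.0/20, 51.143.80.0/20, 51.143.96.0/20, 51.143.112.0/20


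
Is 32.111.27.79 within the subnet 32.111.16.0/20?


Subnet network: 32.111.16.0
Test IP AND mask: 32.111.16.0
Yes, 32.111.27.79 is in 32.111.16.0/20


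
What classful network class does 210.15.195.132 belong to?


First octet: 210
Binary: 11010010
110xxxxx -> Class C (192-223)
Class C, default mask 255.255.255.0 (/24)


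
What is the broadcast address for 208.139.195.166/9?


Network: 208.128.0.0/9
Host bits = 23
Set all host bits to 1:
Broadcast: 208.255.255.255


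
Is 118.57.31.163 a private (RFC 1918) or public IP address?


RFC 1918 private ranges:
  10.0.0.0/8 (10.0.0.0 - 10.255.255.255)
  172.16.0.0/12 (172.16.0.0 - 172.31.255.255)
  192.168.0.0/16 (192.168.0.0 - 192.168.255.255)
Public (not in any RFC 1918 range)


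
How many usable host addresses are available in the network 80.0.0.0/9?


Host bits = 32 - 9 = 23
Total addresses = 2^23 = 8388608
Usable = total - 2 (network and broadcast)
Usable hosts: 8388606


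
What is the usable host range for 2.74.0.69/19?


Network: 2.74.0.0
Broadcast: 2.74.31.255
First usable = network + 1
Last usable = broadcast - 1
Range: 2.74.0.1 to 2.74.31.254


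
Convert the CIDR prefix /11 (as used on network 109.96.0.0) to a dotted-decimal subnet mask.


/11 means 11 network bits, 21 host bits
Binary: 11111111111000000000000000000000
Mask: 255.224.0.0


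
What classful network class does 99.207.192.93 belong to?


First octet: 99
Binary: 01100011
0xxxxxxx -> Class A (1-126)
Class A, default mask 255.0.0.0 (/8)


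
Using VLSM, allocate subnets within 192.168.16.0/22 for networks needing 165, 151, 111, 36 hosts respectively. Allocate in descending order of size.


165 hosts -> /24 (254 usable): 192.168.16.0/24
151 hosts -> /24 (254 usable): 192.168.17.0/24
111 hosts -> /25 (126 usable): 192.168.18.0/25
36 hosts -> /26 (62 usable): 192.168.18.128/26
Allocation: 192.168.16.0/24 (165 hosts, 254 usable); 192.168.17.0/24 (151 hosts, 254 usable); 192.168.18.0/25 (111 hosts, 126 usable); 192.168.18.128/26 (36 hosts, 62 usable)


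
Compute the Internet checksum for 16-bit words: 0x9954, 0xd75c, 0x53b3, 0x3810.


Sum all words (with carry folding):
+ 0x9954 = 0x9954
+ 0xd75c = 0x70b1
+ 0x53b3 = 0xc464
+ 0x3810 = 0xfc74
One's complement: ~0xfc74
Checksum = 0x038b


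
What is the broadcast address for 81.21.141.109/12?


Network: 81.16.0.0/12
Host bits = 20
Set all host bits to 1:
Broadcast: 81.31.255.255


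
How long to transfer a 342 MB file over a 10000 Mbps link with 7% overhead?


Effective throughput = 10000 * (1 - 7/100) = 9300 Mbps
File size in Mb = 342 * 8 = 2736 Mb
Time = 2736 / 9300
Time = 0.2942 seconds


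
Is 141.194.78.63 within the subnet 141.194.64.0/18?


Subnet network: 141.194.64.0
Test IP AND mask: 141.194.64.0
Yes, 141.194.78.63 is in 141.194.64.0/18


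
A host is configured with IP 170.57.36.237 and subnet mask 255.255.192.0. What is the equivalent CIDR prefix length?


Binary: 11111111.11111111.11000000.00000000
Count leading 1s
Prefix: /18


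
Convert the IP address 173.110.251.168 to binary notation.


173 = 10101101
110 = 01101110
251 = 11111011
168 = 10101000
Binary: 10101101.01101110.11111011.10101000


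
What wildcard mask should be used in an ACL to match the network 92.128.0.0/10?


Subnet mask: 255.192.0.0
Wildcard = 255.255.255.255 - subnet mask
255 - 255 = 0
255 - 192 = 63
255 - 0 = 255
255 - 0 = 255
Wildcard: 0.63.255.255


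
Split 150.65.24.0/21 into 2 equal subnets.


New prefix = 21 + 1 = 22
Each subnet has 1024 addresses
  150.65.24.0/22
  150.65.28.0/22
Subnets: 150.65.24.0/22, 150.65.28.0/22


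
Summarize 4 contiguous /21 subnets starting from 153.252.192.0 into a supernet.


Original prefix: /21
Number of subnets: 4 = 2^2
New prefix = 21 - 2 = 19
Supernet: 153.252.192.0/19


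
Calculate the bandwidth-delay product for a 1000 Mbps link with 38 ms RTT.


BDP = bandwidth * RTT
= 1000 Mbps * 38 ms
= 1000 * 1e6 * 38 / 1000 bits
= 38000000 bits
= 4750000 bytes
= 4638.6719 KB
BDP = 38000000 bits (4750000 bytes)


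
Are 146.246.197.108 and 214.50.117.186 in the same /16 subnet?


Mask: 255.255.0.0
146.246.197.108 AND mask = 146.246.0.0
214.50.117.186 AND mask = 214.50.0.0
No, different subnets (146.246.0.0 vs 214.50.0.0)


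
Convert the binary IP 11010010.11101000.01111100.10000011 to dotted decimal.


11010010 = 210
11101000 = 232
01111100 = 124
10000011 = 131
IP: 210.232.124.131


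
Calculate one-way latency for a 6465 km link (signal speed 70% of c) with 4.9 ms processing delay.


Speed = 0.7 * 3e5 km/s = 210000 km/s
Propagation delay = 6465 / 210000 = 0.0308 s = 30.7857 ms
Processing delay = 4.9 ms
Total one-way latency = 35.6857 ms


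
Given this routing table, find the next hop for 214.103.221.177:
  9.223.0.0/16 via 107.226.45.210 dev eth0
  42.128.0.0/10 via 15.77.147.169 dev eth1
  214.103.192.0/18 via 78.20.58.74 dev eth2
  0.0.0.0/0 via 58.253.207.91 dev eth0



Longest prefix match for 214.103.221.177:
  /16 9.223.0.0: no
  /10 42.128.0.0: no
  /18 214.103.192.0: MATCH
  /0 0.0.0.0: MATCH
Selected: next-hop 78.20.58.74 via eth2 (matched /18)


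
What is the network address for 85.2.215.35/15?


IP:   01010101.00000010.11010111.00100011
Mask: 11111111.11111110.00000000.00000000
AND operation:
Net:  01010101.00000010.00000000.00000000
Network: 85.2.0.0/15


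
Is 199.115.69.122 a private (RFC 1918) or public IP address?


RFC 1918 private ranges:
  10.0.0.0/8 (10.0.0.0 - 10.255.255.255)
  172.16.0.0/12 (172.16.0.0 - 172.31.255.255)
  192.168.0.0/16 (192.168.0.0 - 192.168.255.255)
Public (not in any RFC 1918 range)


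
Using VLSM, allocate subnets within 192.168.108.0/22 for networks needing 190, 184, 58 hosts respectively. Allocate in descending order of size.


190 hosts -> /24 (254 usable): 192.168.108.0/24
184 hosts -> /24 (254 usable): 192.168.109.0/24
58 hosts -> /26 (62 usable): 192.168.110.0/26
Allocation: 192.168.108.0/24 (190 hosts, 254 usable); 192.168.109.0/24 (184 hosts, 254 usable); 192.168.110.0/26 (58 hosts, 62 usable)


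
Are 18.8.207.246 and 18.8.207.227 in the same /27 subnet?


Mask: 255.255.255.224
18.8.207.246 AND mask = 18.8.207.224
18.8.207.227 AND mask = 18.8.207.224
Yes, same subnet (18.8.207.224)


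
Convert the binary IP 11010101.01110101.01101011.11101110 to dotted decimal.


11010101 = 213
01110101 = 117
01101011 = 107
11101110 = 238
IP: 213.117.107.238


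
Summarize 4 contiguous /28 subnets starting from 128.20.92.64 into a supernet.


Original prefix: /28
Number of subnets: 4 = 2^2
New prefix = 28 - 2 = 26
Supernet: 128.20.92.64/26


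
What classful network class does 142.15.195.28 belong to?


First octet: 142
Binary: 10001110
10xxxxxx -> Class B (128-191)
Class B, default mask 255.255.0.0 (/16)


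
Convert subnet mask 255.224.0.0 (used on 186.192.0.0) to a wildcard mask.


Subnet mask: 255.224.0.0
Wildcard = 255.255.255.255 - subnet mask
255 - 255 = 0
255 - 224 = 31
255 - 0 = 255
255 - 0 = 255
Wildcard: 0.31.255.255


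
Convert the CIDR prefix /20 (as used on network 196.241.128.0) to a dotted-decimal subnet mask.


/20 means 20 network bits, 12 host bits
Binary: 11111111111111111111000000000000
Mask: 255.255.240.0


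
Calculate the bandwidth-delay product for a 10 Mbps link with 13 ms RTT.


BDP = bandwidth * RTT
= 10 Mbps * 13 ms
= 10 * 1e6 * 13 / 1000 bits
= 130000 bits
= 16250 bytes
= 15.8691 KB
BDP = 130000 bits (16250 bytes)


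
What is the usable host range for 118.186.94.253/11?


Network: 118.160.0.0
Broadcast: 118.191.255.255
First usable = network + 1
Last usable = broadcast - 1
Range: 118.160.0.1 to 118.191.255.254


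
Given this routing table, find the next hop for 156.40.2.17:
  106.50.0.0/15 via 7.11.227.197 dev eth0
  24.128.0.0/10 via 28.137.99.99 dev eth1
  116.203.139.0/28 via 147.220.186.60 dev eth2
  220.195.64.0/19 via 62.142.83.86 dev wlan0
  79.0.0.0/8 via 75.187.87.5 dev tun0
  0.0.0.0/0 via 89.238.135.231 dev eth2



Longest prefix match for 156.40.2.17:
  /15 106.50.0.0: no
  /10 24.128.0.0: no
  /28 116.203.139.0: no
  /19 220.195.64.0: no
  /8 79.0.0.0: no
  /0 0.0.0.0: MATCH
Selected: next-hop 89.238.135.231 via eth2 (matched /0)


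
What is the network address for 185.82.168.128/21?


IP:   10111001.01010010.10101000.10000000
Mask: 11111111.11111111.11111000.00000000
AND operation:
Net:  10111001.01010010.10101000.00000000
Network: 185.82.168.0/21


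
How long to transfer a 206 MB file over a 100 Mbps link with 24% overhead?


Effective throughput = 100 * (1 - 24/100) = 76 Mbps
File size in Mb = 206 * 8 = 1648 Mb
Time = 1648 / 76
Time = 21.6842 seconds


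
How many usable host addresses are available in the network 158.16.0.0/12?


Host bits = 32 - 12 = 20
Total addresses = 2^20 = 1048576
Usable = total - 2 (network and broadcast)
Usable hosts: 1048574


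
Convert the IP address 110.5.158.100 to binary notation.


110 = 01101110
5 = 00000101
158 = 10011110
100 = 01100100
Binary: 01101110.00000101.10011110.01100100


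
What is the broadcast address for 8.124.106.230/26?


Network: 8.124.106.192/26
Host bits = 6
Set all host bits to 1:
Broadcast: 8.124.106.255


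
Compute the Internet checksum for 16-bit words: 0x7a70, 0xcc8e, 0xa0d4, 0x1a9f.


Sum all words (with carry folding):
+ 0x7a70 = 0x7a70
+ 0xcc8e = 0x46ff
+ 0xa0d4 = 0xe7d3
+ 0x1a9f = 0x0273
One's complement: ~0x0273
Checksum = 0xfd8c


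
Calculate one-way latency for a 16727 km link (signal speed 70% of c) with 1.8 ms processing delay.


Speed = 0.7 * 3e5 km/s = 210000 km/s
Propagation delay = 16727 / 210000 = 0.0797 s = 79.6524 ms
Processing delay = 1.8 ms
Total one-way latency = 81.4524 ms


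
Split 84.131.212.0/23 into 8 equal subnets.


New prefix = 23 + 3 = 26
Each subnet has 64 addresses
  84.131.212.0/26
  84.131.212.64/26
  84.131.212.128/26
  84.131.212.192/26
  84.131.213.0/26
  84.131.213.64/26
  84.131.213.128/26
  84.131.213.192/26
Subnets: 84.131.212.0/26, 84.131.212.64/26, 84.131.212.128/26, 84.131.212.192/26, 84.131.213.0/26, 84.131.213.64/26, 84.131.213.128/26, 84.131.213.192/26


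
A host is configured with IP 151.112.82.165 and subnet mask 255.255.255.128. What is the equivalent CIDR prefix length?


Binary: 11111111.11111111.11111111.10000000
Count leading 1s
Prefix: /25


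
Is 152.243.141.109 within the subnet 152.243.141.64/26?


Subnet network: 152.243.141.64
Test IP AND mask: 152.243.141.64
Yes, 152.243.141.109 is in 152.243.141.64/26


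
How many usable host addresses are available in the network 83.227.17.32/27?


Host bits = 32 - 27 = 5
Total addresses = 2^5 = 32
Usable = total - 2 (network and broadcast)
Usable hosts: 30


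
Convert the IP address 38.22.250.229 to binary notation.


38 = 00100110
22 = 00010110
250 = 11111010
229 = 11100101
Binary: 00100110.00010110.11111010.11100101


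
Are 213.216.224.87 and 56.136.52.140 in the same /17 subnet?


Mask: 255.255.128.0
213.216.224.87 AND mask = 213.216.128.0
56.136.52.140 AND mask = 56.136.0.0
No, different subnets (213.216.128.0 vs 56.136.0.0)


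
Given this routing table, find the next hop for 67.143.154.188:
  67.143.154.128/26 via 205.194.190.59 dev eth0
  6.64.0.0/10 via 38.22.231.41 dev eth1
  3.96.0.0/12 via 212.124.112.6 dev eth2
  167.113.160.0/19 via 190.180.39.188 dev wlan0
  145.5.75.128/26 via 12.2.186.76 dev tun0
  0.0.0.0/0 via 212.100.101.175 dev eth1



Longest prefix match for 67.143.154.188:
  /26 67.143.154.128: MATCH
  /10 6.64.0.0: no
  /12 3.96.0.0: no
  /19 167.113.160.0: no
  /26 145.5.75.128: no
  /0 0.0.0.0: MATCH
Selected: next-hop 205.194.190.59 via eth0 (matched /26)


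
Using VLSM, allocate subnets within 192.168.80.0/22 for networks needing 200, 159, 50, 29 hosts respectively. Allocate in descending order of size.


200 hosts -> /24 (254 usable): 192.168.80.0/24
159 hosts -> /24 (254 usable): 192.168.81.0/24
50 hosts -> /26 (62 usable): 192.168.82.0/26
29 hosts -> /27 (30 usable): 192.168.82.64/27
Allocation: 192.168.80.0/24 (200 hosts, 254 usable); 192.168.81.0/24 (159 hosts, 254 usable); 192.168.82.0/26 (50 hosts, 62 usable); 192.168.82.64/27 (29 hosts, 30 usable)


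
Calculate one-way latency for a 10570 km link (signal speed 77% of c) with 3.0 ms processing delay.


Speed = 0.77 * 3e5 km/s = 231000 km/s
Propagation delay = 10570 / 231000 = 0.0458 s = 45.7576 ms
Processing delay = 3.0 ms
Total one-way latency = 48.7576 ms


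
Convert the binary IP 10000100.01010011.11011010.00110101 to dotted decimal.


10000100 = 132
01010011 = 83
11011010 = 218
00110101 = 53
IP: 132.83.218.53


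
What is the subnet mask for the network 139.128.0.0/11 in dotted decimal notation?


/11 means 11 network bits, 21 host bits
Binary: 11111111111000000000000000000000
Mask: 255.224.0.0


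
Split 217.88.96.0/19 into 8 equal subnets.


New prefix = 19 + 3 = 22
Each subnet has 1024 addresses
  217.88.96.0/22
  217.88.100.0/22
  217.88.104.0/22
  217.88.108.0/22
  217.88.112.0/22
  217.88.116.0/22
  217.88.120.0/22
  217.88.124.0/22
Subnets: 217.88.96.0/22, 217.88.100.0/22, 217.88.104.0/22, 217.88.108.0/22, 217.88.112.0/22, 217.88.116.0/22, 217.88.120.0/22, 217.88.124.0/22


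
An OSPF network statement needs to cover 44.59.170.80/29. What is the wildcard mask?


Subnet mask: 255.255.255.248
Wildcard = 255.255.255.255 - subnet mask
255 - 255 = 0
255 - 255 = 0
255 - 255 = 0
255 - 248 = 7
Wildcard: 0.0.0.7


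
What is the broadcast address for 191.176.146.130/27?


Network: 191.176.146.128/27
Host bits = 5
Set all host bits to 1:
Broadcast: 191.176.146.159


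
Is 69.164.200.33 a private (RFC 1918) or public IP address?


RFC 1918 private ranges:
  10.0.0.0/8 (10.0.0.0 - 10.255.255.255)
  172.16.0.0/12 (172.16.0.0 - 172.31.255.255)
  192.168.0.0/16 (192.168.0.0 - 192.168.255.255)
Public (not in any RFC 1918 range)


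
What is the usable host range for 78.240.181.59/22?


Network: 78.240.180.0
Broadcast: 78.240.183.255
First usable = network + 1
Last usable = broadcast - 1
Range: 78.240.180.1 to 78.240.183.254


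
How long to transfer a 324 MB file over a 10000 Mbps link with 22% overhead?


Effective throughput = 10000 * (1 - 22/100) = 7800 Mbps
File size in Mb = 324 * 8 = 2592 Mb
Time = 2592 / 7800
Time = 0.3323 seconds


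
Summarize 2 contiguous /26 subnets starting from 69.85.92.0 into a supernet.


Original prefix: /26
Number of subnets: 2 = 2^1
New prefix = 26 - 1 = 25
Supernet: 69.85.92.0/25


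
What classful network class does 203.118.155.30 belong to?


First octet: 203
Binary: 11001011
110xxxxx -> Class C (192-223)
Class C, default mask 255.255.255.0 (/24)


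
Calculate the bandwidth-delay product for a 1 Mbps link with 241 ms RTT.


BDP = bandwidth * RTT
= 1 Mbps * 241 ms
= 1 * 1e6 * 241 / 1000 bits
= 241000 bits
= 30125 bytes
= 29.4189 KB
BDP = 241000 bits (30125 bytes)


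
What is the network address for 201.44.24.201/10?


IP:   11001001.00101100.00011000.11001001
Mask: 11111111.11000000.00000000.00000000
AND operation:
Net:  11001001.00000000.00000000.00000000
Network: 201.0.0.0/10


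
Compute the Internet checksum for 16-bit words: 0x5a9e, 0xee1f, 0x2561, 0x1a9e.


Sum all words (with carry folding):
+ 0x5a9e = 0x5a9e
+ 0xee1f = 0x48be
+ 0x2561 = 0x6e1f
+ 0x1a9e = 0x88bd
One's complement: ~0x88bd
Checksum = 0x7742


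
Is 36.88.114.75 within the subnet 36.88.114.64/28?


Subnet network: 36.88.114.64
Test IP AND mask: 36.88.114.64
Yes, 36.88.114.75 is in 36.88.114.64/28


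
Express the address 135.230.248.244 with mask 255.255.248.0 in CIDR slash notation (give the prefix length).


Binary: 11111111.11111111.11111000.00000000
Count leading 1s
Prefix: /21


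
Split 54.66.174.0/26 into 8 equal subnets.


New prefix = 26 + 3 = 29
Each subnet has 8 addresses
  54.66.174.0/29
  54.66.174.8/29
  54.66.174.16/29
  54.66.174.24/29
  54.66.174.32/29
  54.66.174.40/29
  54.66.174.48/29
  54.66.174.56/29
Subnets: 54.66.174.0/29, 54.66.174.8/29, 54.66.174.16/29, 54.66.174.24/29, 54.66.174.32/29, 54.66.174.40/29, 54.66.174.48/29, 54.66.174.56/29


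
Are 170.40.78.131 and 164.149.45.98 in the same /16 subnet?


Mask: 255.255.0.0
170.40.78.131 AND mask = 170.40.0.0
164.149.45.98 AND mask = 164.149.0.0
No, different subnets (170.40.0.0 vs 164.149.0.0)


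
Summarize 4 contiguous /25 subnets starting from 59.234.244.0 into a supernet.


Original prefix: /25
Number of subnets: 4 = 2^2
New prefix = 25 - 2 = 23
Supernet: 59.234.244.0/23


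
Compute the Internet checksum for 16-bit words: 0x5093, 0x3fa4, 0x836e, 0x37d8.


Sum all words (with carry folding):
+ 0x5093 = 0x5093
+ 0x3fa4 = 0x9037
+ 0x836e = 0x13a6
+ 0x37d8 = 0x4b7e
One's complement: ~0x4b7e
Checksum = 0xb481


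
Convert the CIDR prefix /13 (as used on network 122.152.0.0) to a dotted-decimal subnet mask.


/13 means 13 network bits, 19 host bits
Binary: 11111111111110000000000000000000
Mask: 255.248.0.0


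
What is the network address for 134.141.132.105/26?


IP:   10000110.10001101.10000100.01101001
Mask: 11111111.11111111.11111111.11000000
AND operation:
Net:  10000110.10001101.10000100.01000000
Network: 134.141.132.64/26


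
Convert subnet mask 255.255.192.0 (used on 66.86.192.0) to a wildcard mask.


Subnet mask: 255.255.192.0
Wildcard = 255.255.255.255 - subnet mask
255 - 255 = 0
255 - 255 = 0
255 - 192 = 63
255 - 0 = 255
Wildcard: 0.0.63.255


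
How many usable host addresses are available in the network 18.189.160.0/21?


Host bits = 32 - 21 = 11
Total addresses = 2^11 = 2048
Usable = total - 2 (network and broadcast)
Usable hosts: 2046


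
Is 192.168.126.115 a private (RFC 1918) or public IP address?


RFC 1918 private ranges:
  10.0.0.0/8 (10.0.0.0 - 10.255.255.255)
  172.16.0.0/12 (172.16.0.0 - 172.31.255.255)
  192.168.0.0/16 (192.168.0.0 - 192.168.255.255)
Private (in 192.168.0.0/16)


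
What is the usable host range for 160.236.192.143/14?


Network: 160.236.0.0
Broadcast: 160.239.255.255
First usable = network + 1
Last usable = broadcast - 1
Range: 160.236.0.1 to 160.239.255.254


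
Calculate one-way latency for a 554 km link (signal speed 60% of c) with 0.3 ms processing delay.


Speed = 0.6 * 3e5 km/s = 180000 km/s
Propagation delay = 554 / 180000 = 0.0031 s = 3.0778 ms
Processing delay = 0.3 ms
Total one-way latency = 3.3778 ms


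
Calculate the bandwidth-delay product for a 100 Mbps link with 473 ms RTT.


BDP = bandwidth * RTT
= 100 Mbps * 473 ms
= 100 * 1e6 * 473 / 1000 bits
= 47300000 bits
= 5912500 bytes
= 5773.9258 KB
BDP = 47300000 bits (5912500 bytes)


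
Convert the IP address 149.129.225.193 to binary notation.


149 = 10010101
129 = 10000001
225 = 11100001
193 = 11000001
Binary: 10010101.10000001.11100001.11000001


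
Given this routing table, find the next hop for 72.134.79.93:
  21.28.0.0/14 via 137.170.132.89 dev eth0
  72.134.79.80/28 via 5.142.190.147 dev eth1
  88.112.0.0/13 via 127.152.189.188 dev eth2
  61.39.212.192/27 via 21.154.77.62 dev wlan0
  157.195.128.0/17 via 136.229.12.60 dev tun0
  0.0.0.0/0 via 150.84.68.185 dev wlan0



Longest prefix match for 72.134.79.93:
  /14 21.28.0.0: no
  /28 72.134.79.80: MATCH
  /13 88.112.0.0: no
  /27 61.39.212.192: no
  /17 157.195.128.0: no
  /0 0.0.0.0: MATCH
Selected: next-hop 5.142.190.147 via eth1 (matched /28)


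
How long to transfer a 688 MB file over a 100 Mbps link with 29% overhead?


Effective throughput = 100 * (1 - 29/100) = 71 Mbps
File size in Mb = 688 * 8 = 5504 Mb
Time = 5504 / 71
Time = 77.5211 seconds


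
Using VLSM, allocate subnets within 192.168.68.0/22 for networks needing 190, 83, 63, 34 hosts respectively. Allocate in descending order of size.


190 hosts -> /24 (254 usable): 192.168.68.0/24
83 hosts -> /25 (126 usable): 192.168.69.0/25
63 hosts -> /25 (126 usable): 192.168.69.128/25
34 hosts -> /26 (62 usable): 192.168.70.0/26
Allocation: 192.168.68.0/24 (190 hosts, 254 usable); 192.168.69.0/25 (83 hosts, 126 usable); 192.168.69.128/25 (63 hosts, 126 usable); 192.168.70.0/26 (34 hosts, 62 usable)


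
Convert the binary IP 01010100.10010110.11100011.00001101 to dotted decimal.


01010100 = 84
10010110 = 150
11100011 = 227
00001101 = 13
IP: 84.150.227.13


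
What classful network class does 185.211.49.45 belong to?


First octet: 185
Binary: 10111001
10xxxxxx -> Class B (128-191)
Class B, default mask 255.255.0.0 (/16)


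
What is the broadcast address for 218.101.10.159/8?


Network: 218.0.0.0/8
Host bits = 24
Set all host bits to 1:
Broadcast: 218.255.255.255


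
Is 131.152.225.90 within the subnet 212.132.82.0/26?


Subnet network: 212.132.82.0
Test IP AND mask: 131.152.225.64
No, 131.152.225.90 is not in 212.132.82.0/26


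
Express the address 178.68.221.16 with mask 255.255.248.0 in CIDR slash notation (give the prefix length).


Binary: 11111111.11111111.11111000.00000000
Count leading 1s
Prefix: /21


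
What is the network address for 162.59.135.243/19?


IP:   10100010.00111011.10000111.11110011
Mask: 11111111.11111111.11100000.00000000
AND operation:
Net:  10100010.00111011.10000000.00000000
Network: 162.59.128.0/19


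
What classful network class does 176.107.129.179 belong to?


First octet: 176
Binary: 10110000
10xxxxxx -> Class B (128-191)
Class B, default mask 255.255.0.0 (/16)


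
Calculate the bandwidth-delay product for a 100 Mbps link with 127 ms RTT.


BDP = bandwidth * RTT
= 100 Mbps * 127 ms
= 100 * 1e6 * 127 / 1000 bits
= 12700000 bits
= 1587500 bytes
= 1550.293 KB
BDP = 12700000 bits (1587500 bytes)


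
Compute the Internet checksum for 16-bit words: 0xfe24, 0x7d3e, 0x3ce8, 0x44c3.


Sum all words (with carry folding):
+ 0xfe24 = 0xfe24
+ 0x7d3e = 0x7b63
+ 0x3ce8 = 0xb84b
+ 0x44c3 = 0xfd0e
One's complement: ~0xfd0e
Checksum = 0x02f1


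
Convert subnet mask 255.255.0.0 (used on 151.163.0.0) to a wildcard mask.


Subnet mask: 255.255.0.0
Wildcard = 255.255.255.255 - subnet mask
255 - 255 = 0
255 - 255 = 0
255 - 0 = 255
255 - 0 = 255
Wildcard: 0.0.255.255


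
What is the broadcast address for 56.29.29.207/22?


Network: 56.29.28.0/22
Host bits = 10
Set all host bits to 1:
Broadcast: 56.29.31.255


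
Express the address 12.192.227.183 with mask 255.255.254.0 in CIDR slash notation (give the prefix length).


Binary: 11111111.11111111.11111110.00000000
Count leading 1s
Prefix: /23


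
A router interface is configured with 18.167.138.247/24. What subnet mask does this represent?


/24 means 24 network bits, 8 host bits
Binary: 11111111111111111111111100000000
Mask: 255.255.255.0


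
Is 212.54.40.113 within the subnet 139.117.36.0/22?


Subnet network: 139.117.36.0
Test IP AND mask: 212.54.40.0
No, 212.54.40.113 is not in 139.117.36.0/22


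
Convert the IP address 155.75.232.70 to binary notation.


155 = 10011011
75 = 01001011
232 = 11101000
70 = 01000110
Binary: 10011011.01001011.11101000.01000110


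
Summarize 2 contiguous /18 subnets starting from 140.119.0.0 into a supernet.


Original prefix: /18
Number of subnets: 2 = 2^1
New prefix = 18 - 1 = 17
Supernet: 140.119.0.0/17


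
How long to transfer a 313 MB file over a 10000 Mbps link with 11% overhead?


Effective throughput = 10000 * (1 - 11/100) = 8900 Mbps
File size in Mb = 313 * 8 = 2504 Mb
Time = 2504 / 8900
Time = 0.2813 seconds


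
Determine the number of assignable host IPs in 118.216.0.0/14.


Host bits = 32 - 14 = 18
Total addresses = 2^18 = 262144
Usable = total - 2 (network and broadcast)
Usable hosts: 262142


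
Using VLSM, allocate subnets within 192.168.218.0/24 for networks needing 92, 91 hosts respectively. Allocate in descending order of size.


92 hosts -> /25 (126 usable): 192.168.218.0/25
91 hosts -> /25 (126 usable): 192.168.218.128/25
Allocation: 192.168.218.0/25 (92 hosts, 126 usable); 192.168.218.128/25 (91 hosts, 126 usable)


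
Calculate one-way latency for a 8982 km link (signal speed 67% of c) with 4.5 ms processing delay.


Speed = 0.67 * 3e5 km/s = 201000 km/s
Propagation delay = 8982 / 201000 = 0.0447 s = 44.6866 ms
Processing delay = 4.5 ms
Total one-way latency = 49.1866 ms


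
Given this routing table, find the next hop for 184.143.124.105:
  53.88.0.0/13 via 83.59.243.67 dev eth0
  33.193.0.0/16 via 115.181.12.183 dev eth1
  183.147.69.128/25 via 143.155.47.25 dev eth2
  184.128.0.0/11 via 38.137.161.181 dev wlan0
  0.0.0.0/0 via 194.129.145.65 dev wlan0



Longest prefix match for 184.143.124.105:
  /13 53.88.0.0: no
  /16 33.193.0.0: no
  /25 183.147.69.128: no
  /11 184.128.0.0: MATCH
  /0 0.0.0.0: MATCH
Selected: next-hop 38.137.161.181 via wlan0 (matched /11)


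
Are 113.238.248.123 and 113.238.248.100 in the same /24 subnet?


Mask: 255.255.255.0
113.238.248.123 AND mask = 113.238.248.0
113.238.248.100 AND mask = 113.238.248.0
Yes, same subnet (113.238.248.0)


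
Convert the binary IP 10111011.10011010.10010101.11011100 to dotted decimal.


10111011 = 187
10011010 = 154
10010101 = 149
11011100 = 220
IP: 187.154.149.220


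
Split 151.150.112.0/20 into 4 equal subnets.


New prefix = 20 + 2 = 22
Each subnet has 1024 addresses
  151.150.112.0/22
  151.150.116.0/22
  151.150.120.0/22
  151.150.124.0/22
Subnets: 151.150.112.0/22, 151.150.116.0/22, 151.150.120.0/22, 151.150.124.0/22


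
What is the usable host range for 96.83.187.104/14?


Network: 96.80.0.0
Broadcast: 96.83.255.255
First usable = network + 1
Last usable = broadcast - 1
Range: 96.80.0.1 to 96.83.255.254


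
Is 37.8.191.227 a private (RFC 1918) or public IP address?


RFC 1918 private ranges:
  10.0.0.0/8 (10.0.0.0 - 10.255.255.255)
  172.16.0.0/12 (172.16.0.0 - 172.31.255.255)
  192.168.0.0/16 (192.168.0.0 - 192.168.255.255)
Public (not in any RFC 1918 range)


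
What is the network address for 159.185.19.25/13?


IP:   10011111.10111001.00010011.00011001
Mask: 11111111.11111000.00000000.00000000
AND operation:
Net:  10011111.10111000.00000000.00000000
Network: 159.184.0.0/13


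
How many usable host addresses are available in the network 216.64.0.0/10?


Host bits = 32 - 10 = 22
Total addresses = 2^22 = 4194304
Usable = total - 2 (network and broadcast)
Usable hosts: 4194302


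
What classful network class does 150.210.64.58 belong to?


First octet: 150
Binary: 10010110
10xxxxxx -> Class B (128-191)
Class B, default mask 255.255.0.0 (/16)


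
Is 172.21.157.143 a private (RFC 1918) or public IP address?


RFC 1918 private ranges:
  10.0.0.0/8 (10.0.0.0 - 10.255.255.255)
  172.16.0.0/12 (172.16.0.0 - 172.31.255.255)
  192.168.0.0/16 (192.168.0.0 - 192.168.255.255)
Private (in 172.16.0.0/12)


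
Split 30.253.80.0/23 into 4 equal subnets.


New prefix = 23 + 2 = 25
Each subnet has 128 addresses
  30.253.80.0/25
  30.253.80.128/25
  30.253.81.0/25
  30.253.81.128/25
Subnets: 30.253.80.0/25, 30.253.80.128/25, 30.253.81.0/25, 30.253.81.128/25


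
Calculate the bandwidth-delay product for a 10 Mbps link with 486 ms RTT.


BDP = bandwidth * RTT
= 10 Mbps * 486 ms
= 10 * 1e6 * 486 / 1000 bits
= 4860000 bits
= 607500 bytes
= 593.2617 KB
BDP = 4860000 bits (607500 bytes)


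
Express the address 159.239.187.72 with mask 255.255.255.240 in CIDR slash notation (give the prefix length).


Binary: 11111111.11111111.11111111.11110000
Count leading 1s
Prefix: /28


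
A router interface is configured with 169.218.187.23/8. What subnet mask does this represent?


/8 means 8 network bits, 24 host bits
Binary: 11111111000000000000000000000000
Mask: 255.0.0.0


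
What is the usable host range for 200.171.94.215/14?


Network: 200.168.0.0
Broadcast: 200.171.255.255
First usable = network + 1
Last usable = broadcast - 1
Range: 200.168.0.1 to 200.171.255.254


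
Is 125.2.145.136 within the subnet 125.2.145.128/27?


Subnet network: 125.2.145.128
Test IP AND mask: 125.2.145.128
Yes, 125.2.145.136 is in 125.2.145.128/27


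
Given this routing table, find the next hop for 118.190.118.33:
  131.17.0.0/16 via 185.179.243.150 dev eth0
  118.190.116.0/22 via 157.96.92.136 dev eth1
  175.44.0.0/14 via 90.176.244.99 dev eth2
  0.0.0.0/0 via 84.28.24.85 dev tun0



Longest prefix match for 118.190.118.33:
  /16 131.17.0.0: no
  /22 118.190.116.0: MATCH
  /14 175.44.0.0: no
  /0 0.0.0.0: MATCH
Selected: next-hop 157.96.92.136 via eth1 (matched /22)


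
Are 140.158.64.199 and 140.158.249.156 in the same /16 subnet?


Mask: 255.255.0.0
140.158.64.199 AND mask = 140.158.0.0
140.158.249.156 AND mask = 140.158.0.0
Yes, same subnet (140.158.0.0)


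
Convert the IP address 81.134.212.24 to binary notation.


81 = 01010001
134 = 10000110
212 = 11010100
24 = 00011000
Binary: 01010001.10000110.11010100.00011000


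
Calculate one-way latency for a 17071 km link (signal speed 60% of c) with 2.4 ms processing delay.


Speed = 0.6 * 3e5 km/s = 180000 km/s
Propagation delay = 17071 / 180000 = 0.0948 s = 94.8389 ms
Processing delay = 2.4 ms
Total one-way latency = 97.2389 ms


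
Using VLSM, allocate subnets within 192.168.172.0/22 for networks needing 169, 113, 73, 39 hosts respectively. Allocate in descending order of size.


169 hosts -> /24 (254 usable): 192.168.172.0/24
113 hosts -> /25 (126 usable): 192.168.173.0/25
73 hosts -> /25 (126 usable): 192.168.173.128/25
39 hosts -> /26 (62 usable): 192.168.174.0/26
Allocation: 192.168.172.0/24 (169 hosts, 254 usable); 192.168.173.0/25 (113 hosts, 126 usable); 192.168.173.128/25 (73 hosts, 126 usable); 192.168.174.0/26 (39 hosts, 62 usable)


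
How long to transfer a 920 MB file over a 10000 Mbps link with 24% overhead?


Effective throughput = 10000 * (1 - 24/100) = 7600 Mbps
File size in Mb = 920 * 8 = 7360 Mb
Time = 7360 / 7600
Time = 0.9684 seconds


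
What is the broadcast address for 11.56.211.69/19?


Network: 11.56.192.0/19
Host bits = 13
Set all host bits to 1:
Broadcast: 11.56.223.255
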